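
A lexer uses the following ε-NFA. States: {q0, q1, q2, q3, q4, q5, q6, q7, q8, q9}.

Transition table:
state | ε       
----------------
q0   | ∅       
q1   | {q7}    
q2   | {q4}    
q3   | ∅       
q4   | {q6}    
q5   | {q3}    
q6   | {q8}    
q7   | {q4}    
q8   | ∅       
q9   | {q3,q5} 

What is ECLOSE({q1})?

Start with {q1}.
From q1 via ε: add q7.
From q7 via ε: add q4.
From q4 via ε: add q6.
From q6 via ε: add q8.
No new states can be added; the closed set is {q1, q4, q6, q7, q8}.

{q1, q4, q6, q7, q8}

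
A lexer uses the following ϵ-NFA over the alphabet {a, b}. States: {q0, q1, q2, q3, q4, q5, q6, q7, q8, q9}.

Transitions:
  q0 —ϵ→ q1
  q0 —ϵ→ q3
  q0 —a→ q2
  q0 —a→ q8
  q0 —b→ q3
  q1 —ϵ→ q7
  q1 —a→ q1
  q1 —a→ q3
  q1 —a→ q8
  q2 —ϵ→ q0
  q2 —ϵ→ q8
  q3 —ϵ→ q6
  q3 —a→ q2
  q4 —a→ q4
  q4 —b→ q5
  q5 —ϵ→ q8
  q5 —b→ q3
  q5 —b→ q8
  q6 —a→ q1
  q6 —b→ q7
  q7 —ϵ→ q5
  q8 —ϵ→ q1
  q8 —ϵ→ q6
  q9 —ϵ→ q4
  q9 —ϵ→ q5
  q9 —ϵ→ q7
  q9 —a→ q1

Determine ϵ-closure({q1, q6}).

Start with {q1, q6}.
From q1 via ϵ: add q7.
From q7 via ϵ: add q5.
From q5 via ϵ: add q8.
No new states can be added; the closed set is {q1, q5, q6, q7, q8}.

{q1, q5, q6, q7, q8}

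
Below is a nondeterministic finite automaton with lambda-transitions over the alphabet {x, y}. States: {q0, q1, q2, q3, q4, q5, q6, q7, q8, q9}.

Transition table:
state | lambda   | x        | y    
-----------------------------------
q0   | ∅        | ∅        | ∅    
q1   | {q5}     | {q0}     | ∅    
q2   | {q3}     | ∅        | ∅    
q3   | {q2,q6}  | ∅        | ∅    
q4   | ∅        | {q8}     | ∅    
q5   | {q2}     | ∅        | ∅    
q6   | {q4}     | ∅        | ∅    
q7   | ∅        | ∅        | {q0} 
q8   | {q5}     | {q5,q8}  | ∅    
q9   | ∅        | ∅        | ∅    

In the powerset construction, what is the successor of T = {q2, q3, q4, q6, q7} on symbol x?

{q2, q3, q4, q5, q6, q8}

q4 on x → {q8}.
No x-transition from q2, q3, q6, q7.
Union after reading x: {q8}.
Now take the lambda-closure:
From q8 via lambda: add q5.
From q5 via lambda: add q2.
From q2 via lambda: add q3.
From q3 via lambda: add q6.
From q6 via lambda: add q4.
No new states can be added; the closed set is {q2, q3, q4, q5, q6, q8}.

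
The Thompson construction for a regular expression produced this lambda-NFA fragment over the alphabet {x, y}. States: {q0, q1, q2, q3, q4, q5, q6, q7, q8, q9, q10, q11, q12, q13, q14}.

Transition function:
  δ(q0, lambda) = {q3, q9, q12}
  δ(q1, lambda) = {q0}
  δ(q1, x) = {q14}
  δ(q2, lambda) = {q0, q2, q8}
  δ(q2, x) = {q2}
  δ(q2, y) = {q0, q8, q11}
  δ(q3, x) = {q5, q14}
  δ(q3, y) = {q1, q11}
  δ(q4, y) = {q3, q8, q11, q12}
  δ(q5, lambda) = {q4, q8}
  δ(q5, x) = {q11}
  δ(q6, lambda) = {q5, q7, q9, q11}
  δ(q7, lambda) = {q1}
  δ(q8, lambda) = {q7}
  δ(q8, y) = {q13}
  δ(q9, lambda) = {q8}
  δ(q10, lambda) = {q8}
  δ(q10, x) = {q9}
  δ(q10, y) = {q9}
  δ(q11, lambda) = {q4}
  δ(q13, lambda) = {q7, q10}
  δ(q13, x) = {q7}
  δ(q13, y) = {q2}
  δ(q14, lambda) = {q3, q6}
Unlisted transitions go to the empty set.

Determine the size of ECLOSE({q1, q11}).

Start with {q1, q11}.
From q1 via lambda: add q0.
From q11 via lambda: add q4.
From q0 via lambda: add q3, q9, q12.
From q9 via lambda: add q8.
From q8 via lambda: add q7.
lambda-closure = {q0, q1, q3, q4, q7, q8, q9, q11, q12}, which has 9 states.

9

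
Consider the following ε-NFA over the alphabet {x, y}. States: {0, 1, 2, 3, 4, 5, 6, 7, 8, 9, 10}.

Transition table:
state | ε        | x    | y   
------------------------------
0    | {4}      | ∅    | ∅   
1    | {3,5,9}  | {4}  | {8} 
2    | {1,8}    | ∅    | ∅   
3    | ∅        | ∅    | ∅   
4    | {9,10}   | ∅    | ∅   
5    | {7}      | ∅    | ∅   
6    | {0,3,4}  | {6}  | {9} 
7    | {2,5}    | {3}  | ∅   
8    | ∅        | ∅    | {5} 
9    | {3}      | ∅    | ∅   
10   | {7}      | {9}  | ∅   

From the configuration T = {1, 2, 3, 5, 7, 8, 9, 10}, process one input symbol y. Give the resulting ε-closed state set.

1 on y → {8}.
8 on y → {5}.
No y-transition from 2, 3, 5, 7, 9, 10.
Union after reading y: {5, 8}.
Now take the ε-closure:
From 5 via ε: add 7.
From 7 via ε: add 2.
From 2 via ε: add 1.
From 1 via ε: add 3, 9.
No new states can be added; the closed set is {1, 2, 3, 5, 7, 8, 9}.

{1, 2, 3, 5, 7, 8, 9}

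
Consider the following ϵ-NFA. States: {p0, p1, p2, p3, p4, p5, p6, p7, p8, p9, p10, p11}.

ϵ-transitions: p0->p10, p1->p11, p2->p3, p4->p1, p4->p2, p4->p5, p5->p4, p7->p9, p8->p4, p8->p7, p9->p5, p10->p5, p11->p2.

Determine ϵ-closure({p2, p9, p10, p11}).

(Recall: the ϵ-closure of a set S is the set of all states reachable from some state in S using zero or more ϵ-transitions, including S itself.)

Start with {p2, p9, p10, p11}.
From p2 via ϵ: add p3.
From p9 via ϵ: add p5.
From p5 via ϵ: add p4.
From p4 via ϵ: add p1.
No new states can be added; the closed set is {p1, p2, p3, p4, p5, p9, p10, p11}.

{p1, p2, p3, p4, p5, p9, p10, p11}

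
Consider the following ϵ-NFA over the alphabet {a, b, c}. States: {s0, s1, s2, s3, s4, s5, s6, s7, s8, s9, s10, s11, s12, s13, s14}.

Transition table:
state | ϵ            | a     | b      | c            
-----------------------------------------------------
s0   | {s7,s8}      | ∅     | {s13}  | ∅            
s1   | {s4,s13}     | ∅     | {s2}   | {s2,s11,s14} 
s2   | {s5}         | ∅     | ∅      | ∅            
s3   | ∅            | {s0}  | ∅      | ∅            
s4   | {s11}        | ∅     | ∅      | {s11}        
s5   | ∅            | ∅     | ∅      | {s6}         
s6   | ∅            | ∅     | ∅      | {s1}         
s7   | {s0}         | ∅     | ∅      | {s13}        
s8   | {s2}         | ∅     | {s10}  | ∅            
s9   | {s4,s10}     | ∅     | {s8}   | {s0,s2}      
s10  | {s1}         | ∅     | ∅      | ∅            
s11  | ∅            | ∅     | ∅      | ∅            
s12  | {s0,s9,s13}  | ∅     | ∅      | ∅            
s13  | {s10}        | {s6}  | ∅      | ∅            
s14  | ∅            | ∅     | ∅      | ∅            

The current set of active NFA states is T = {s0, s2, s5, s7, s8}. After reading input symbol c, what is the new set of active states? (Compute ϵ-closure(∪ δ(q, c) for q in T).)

s5 on c → {s6}.
s7 on c → {s13}.
No c-transition from s0, s2, s8.
Union after reading c: {s6, s13}.
Now take the ϵ-closure:
From s13 via ϵ: add s10.
From s10 via ϵ: add s1.
From s1 via ϵ: add s4.
From s4 via ϵ: add s11.
No new states can be added; the closed set is {s1, s4, s6, s10, s11, s13}.

{s1, s4, s6, s10, s11, s13}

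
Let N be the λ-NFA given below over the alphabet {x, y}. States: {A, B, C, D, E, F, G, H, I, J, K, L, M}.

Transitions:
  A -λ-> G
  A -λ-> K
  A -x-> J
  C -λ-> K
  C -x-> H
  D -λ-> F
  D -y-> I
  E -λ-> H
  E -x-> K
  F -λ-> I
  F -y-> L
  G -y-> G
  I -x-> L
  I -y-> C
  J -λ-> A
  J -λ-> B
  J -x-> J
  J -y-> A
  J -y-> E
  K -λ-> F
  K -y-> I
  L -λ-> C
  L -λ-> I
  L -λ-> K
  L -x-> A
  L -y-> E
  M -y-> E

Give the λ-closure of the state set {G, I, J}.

Start with {G, I, J}.
From J via λ: add A, B.
From A via λ: add K.
From K via λ: add F.
No new states can be added; the closed set is {A, B, F, G, I, J, K}.

{A, B, F, G, I, J, K}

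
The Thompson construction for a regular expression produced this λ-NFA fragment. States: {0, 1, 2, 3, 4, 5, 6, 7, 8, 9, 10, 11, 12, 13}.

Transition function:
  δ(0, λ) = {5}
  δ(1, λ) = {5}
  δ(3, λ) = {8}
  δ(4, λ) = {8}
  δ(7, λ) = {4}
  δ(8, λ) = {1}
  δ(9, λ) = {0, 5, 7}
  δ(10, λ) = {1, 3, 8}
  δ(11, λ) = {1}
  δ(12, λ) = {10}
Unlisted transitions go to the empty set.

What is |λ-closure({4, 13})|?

Start with {4, 13}.
From 4 via λ: add 8.
From 8 via λ: add 1.
From 1 via λ: add 5.
λ-closure = {1, 4, 5, 8, 13}, which has 5 states.

5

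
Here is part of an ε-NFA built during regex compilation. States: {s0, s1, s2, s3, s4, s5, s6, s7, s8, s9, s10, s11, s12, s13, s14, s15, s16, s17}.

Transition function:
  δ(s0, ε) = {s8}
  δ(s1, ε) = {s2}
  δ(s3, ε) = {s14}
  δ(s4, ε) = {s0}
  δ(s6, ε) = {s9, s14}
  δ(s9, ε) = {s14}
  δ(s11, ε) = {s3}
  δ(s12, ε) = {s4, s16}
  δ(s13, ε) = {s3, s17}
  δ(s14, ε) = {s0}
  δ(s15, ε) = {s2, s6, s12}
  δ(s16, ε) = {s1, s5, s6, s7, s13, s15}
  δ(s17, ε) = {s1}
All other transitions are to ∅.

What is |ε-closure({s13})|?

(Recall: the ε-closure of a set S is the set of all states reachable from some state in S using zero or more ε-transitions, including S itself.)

Start with {s13}.
From s13 via ε: add s3, s17.
From s3 via ε: add s14.
From s17 via ε: add s1.
From s1 via ε: add s2.
From s14 via ε: add s0.
From s0 via ε: add s8.
ε-closure = {s0, s1, s2, s3, s8, s13, s14, s17}, which has 8 states.

8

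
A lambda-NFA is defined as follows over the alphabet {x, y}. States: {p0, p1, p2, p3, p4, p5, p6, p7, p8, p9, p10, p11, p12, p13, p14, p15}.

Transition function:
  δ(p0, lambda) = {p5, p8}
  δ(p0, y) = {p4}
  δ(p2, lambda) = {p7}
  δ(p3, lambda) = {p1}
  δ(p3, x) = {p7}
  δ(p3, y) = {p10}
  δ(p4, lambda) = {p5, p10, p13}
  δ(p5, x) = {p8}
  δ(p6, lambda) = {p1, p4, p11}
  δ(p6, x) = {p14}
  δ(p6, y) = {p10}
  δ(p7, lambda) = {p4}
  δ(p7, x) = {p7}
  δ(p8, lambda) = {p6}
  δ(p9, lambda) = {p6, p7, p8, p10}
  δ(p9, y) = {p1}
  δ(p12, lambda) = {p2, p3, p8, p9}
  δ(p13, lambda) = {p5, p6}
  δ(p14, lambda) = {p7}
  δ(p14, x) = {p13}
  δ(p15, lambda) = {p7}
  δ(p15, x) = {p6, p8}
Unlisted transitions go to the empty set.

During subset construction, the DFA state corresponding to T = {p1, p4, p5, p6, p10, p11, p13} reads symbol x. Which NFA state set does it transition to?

{p1, p4, p5, p6, p7, p8, p10, p11, p13, p14}

p5 on x → {p8}.
p6 on x → {p14}.
No x-transition from p1, p4, p10, p11, p13.
Union after reading x: {p8, p14}.
Now take the lambda-closure:
From p8 via lambda: add p6.
From p14 via lambda: add p7.
From p6 via lambda: add p1, p4, p11.
From p4 via lambda: add p5, p10, p13.
No new states can be added; the closed set is {p1, p4, p5, p6, p7, p8, p10, p11, p13, p14}.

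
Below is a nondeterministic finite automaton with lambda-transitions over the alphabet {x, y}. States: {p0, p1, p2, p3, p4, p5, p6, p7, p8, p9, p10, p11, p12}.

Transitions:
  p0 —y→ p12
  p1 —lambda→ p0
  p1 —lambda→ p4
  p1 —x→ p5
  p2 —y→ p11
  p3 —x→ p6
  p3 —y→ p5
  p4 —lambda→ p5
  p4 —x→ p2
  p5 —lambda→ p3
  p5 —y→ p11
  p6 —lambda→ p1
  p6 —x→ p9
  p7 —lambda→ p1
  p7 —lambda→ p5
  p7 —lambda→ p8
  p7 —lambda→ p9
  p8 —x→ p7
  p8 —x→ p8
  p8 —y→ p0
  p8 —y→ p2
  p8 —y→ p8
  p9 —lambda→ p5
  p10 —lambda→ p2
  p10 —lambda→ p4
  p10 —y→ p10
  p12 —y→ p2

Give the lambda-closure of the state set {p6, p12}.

{p0, p1, p3, p4, p5, p6, p12}

Start with {p6, p12}.
From p6 via lambda: add p1.
From p1 via lambda: add p0, p4.
From p4 via lambda: add p5.
From p5 via lambda: add p3.
No new states can be added; the closed set is {p0, p1, p3, p4, p5, p6, p12}.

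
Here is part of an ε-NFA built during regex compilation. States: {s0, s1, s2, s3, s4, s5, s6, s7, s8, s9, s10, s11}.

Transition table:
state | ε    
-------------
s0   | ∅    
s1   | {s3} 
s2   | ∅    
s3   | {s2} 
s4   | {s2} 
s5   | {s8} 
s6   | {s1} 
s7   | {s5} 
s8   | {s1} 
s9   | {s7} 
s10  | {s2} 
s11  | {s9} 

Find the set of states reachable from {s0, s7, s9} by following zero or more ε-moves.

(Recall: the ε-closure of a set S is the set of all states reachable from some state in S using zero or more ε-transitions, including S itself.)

{s0, s1, s2, s3, s5, s7, s8, s9}

Start with {s0, s7, s9}.
From s7 via ε: add s5.
From s5 via ε: add s8.
From s8 via ε: add s1.
From s1 via ε: add s3.
From s3 via ε: add s2.
No new states can be added; the closed set is {s0, s1, s2, s3, s5, s7, s8, s9}.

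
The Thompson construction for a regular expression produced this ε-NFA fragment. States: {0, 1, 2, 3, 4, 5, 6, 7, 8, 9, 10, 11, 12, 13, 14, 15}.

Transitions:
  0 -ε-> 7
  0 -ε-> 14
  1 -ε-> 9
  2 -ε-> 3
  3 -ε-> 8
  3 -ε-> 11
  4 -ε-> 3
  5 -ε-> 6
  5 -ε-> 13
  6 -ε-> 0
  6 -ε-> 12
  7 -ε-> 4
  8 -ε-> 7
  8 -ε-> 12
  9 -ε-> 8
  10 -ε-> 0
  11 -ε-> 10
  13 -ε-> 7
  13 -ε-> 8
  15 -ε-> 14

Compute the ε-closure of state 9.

Start with {9}.
From 9 via ε: add 8.
From 8 via ε: add 7, 12.
From 7 via ε: add 4.
From 4 via ε: add 3.
From 3 via ε: add 11.
From 11 via ε: add 10.
From 10 via ε: add 0.
From 0 via ε: add 14.
No new states can be added; the closed set is {0, 3, 4, 7, 8, 9, 10, 11, 12, 14}.

{0, 3, 4, 7, 8, 9, 10, 11, 12, 14}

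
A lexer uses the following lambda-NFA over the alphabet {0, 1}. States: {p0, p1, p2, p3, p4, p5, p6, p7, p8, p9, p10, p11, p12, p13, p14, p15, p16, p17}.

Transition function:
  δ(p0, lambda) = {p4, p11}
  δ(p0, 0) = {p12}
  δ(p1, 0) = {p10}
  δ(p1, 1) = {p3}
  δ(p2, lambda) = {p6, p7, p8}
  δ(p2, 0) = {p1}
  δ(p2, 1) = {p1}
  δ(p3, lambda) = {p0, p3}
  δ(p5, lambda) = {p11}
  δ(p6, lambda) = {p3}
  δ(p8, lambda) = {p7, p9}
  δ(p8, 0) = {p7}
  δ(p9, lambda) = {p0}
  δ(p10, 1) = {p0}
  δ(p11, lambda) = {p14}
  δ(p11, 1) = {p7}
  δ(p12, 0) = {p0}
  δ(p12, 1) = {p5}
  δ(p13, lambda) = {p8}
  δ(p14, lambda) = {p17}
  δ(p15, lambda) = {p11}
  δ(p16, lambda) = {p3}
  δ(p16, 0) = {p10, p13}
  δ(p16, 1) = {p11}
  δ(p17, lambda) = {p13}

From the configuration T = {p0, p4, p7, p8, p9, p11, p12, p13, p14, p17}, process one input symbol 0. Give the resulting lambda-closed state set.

p0 on 0 → {p12}.
p8 on 0 → {p7}.
p12 on 0 → {p0}.
No 0-transition from p4, p7, p9, p11, p13, p14, p17.
Union after reading 0: {p0, p7, p12}.
Now take the lambda-closure:
From p0 via lambda: add p4, p11.
From p11 via lambda: add p14.
From p14 via lambda: add p17.
From p17 via lambda: add p13.
From p13 via lambda: add p8.
From p8 via lambda: add p9.
No new states can be added; the closed set is {p0, p4, p7, p8, p9, p11, p12, p13, p14, p17}.

{p0, p4, p7, p8, p9, p11, p12, p13, p14, p17}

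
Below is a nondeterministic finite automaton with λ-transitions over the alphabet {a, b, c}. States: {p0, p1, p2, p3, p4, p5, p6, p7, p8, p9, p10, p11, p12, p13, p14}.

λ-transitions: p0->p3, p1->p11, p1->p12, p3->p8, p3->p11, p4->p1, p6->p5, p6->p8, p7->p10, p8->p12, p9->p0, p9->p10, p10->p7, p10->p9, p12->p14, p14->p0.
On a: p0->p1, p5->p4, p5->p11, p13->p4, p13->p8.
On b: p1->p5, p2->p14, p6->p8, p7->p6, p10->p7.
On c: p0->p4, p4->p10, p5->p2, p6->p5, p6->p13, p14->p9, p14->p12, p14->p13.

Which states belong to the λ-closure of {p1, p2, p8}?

{p0, p1, p2, p3, p8, p11, p12, p14}

Start with {p1, p2, p8}.
From p1 via λ: add p11, p12.
From p12 via λ: add p14.
From p14 via λ: add p0.
From p0 via λ: add p3.
No new states can be added; the closed set is {p0, p1, p2, p3, p8, p11, p12, p14}.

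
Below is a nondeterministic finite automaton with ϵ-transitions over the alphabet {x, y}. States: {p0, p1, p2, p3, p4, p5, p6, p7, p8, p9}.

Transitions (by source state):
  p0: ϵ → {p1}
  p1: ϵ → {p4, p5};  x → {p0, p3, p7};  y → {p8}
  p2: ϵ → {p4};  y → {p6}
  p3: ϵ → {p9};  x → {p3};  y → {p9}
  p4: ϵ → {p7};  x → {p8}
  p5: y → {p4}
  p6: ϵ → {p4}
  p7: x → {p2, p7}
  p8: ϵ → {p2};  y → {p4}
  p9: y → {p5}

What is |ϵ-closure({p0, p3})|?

Start with {p0, p3}.
From p0 via ϵ: add p1.
From p3 via ϵ: add p9.
From p1 via ϵ: add p4, p5.
From p4 via ϵ: add p7.
ϵ-closure = {p0, p1, p3, p4, p5, p7, p9}, which has 7 states.

7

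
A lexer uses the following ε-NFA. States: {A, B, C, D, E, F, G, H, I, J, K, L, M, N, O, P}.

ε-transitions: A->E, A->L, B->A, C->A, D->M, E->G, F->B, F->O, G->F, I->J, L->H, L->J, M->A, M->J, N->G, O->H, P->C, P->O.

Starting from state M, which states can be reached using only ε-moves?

{A, B, E, F, G, H, J, L, M, O}

Start with {M}.
From M via ε: add A, J.
From A via ε: add E, L.
From E via ε: add G.
From L via ε: add H.
From G via ε: add F.
From F via ε: add B, O.
No new states can be added; the closed set is {A, B, E, F, G, H, J, L, M, O}.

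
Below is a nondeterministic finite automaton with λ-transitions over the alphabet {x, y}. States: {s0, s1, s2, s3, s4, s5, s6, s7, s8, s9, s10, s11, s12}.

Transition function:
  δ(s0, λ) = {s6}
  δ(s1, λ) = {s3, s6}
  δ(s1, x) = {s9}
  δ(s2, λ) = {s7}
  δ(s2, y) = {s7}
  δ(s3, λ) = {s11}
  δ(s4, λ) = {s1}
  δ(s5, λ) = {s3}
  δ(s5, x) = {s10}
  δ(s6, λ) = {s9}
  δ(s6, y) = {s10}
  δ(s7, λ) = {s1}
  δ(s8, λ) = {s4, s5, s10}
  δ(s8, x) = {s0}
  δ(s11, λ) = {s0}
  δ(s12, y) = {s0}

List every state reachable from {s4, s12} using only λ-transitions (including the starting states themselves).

Start with {s4, s12}.
From s4 via λ: add s1.
From s1 via λ: add s3, s6.
From s3 via λ: add s11.
From s6 via λ: add s9.
From s11 via λ: add s0.
No new states can be added; the closed set is {s0, s1, s3, s4, s6, s9, s11, s12}.

{s0, s1, s3, s4, s6, s9, s11, s12}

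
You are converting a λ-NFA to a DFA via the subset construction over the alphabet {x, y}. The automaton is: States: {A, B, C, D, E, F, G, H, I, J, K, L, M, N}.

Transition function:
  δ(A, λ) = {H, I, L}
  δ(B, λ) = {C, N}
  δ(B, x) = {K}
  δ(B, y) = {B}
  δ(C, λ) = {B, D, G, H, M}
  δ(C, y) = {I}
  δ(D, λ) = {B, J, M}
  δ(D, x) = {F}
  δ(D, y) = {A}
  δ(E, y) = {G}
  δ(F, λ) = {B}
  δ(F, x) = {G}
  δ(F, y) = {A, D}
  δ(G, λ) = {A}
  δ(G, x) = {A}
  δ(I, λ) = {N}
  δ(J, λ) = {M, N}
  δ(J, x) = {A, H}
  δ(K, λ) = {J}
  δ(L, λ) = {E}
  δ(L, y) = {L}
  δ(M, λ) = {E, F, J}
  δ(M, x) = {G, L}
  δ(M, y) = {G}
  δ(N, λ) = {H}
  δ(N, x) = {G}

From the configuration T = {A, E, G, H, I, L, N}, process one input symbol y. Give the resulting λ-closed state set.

{A, E, G, H, I, L, N}

E on y → {G}.
L on y → {L}.
No y-transition from A, G, H, I, N.
Union after reading y: {G, L}.
Now take the λ-closure:
From G via λ: add A.
From L via λ: add E.
From A via λ: add H, I.
From I via λ: add N.
No new states can be added; the closed set is {A, E, G, H, I, L, N}.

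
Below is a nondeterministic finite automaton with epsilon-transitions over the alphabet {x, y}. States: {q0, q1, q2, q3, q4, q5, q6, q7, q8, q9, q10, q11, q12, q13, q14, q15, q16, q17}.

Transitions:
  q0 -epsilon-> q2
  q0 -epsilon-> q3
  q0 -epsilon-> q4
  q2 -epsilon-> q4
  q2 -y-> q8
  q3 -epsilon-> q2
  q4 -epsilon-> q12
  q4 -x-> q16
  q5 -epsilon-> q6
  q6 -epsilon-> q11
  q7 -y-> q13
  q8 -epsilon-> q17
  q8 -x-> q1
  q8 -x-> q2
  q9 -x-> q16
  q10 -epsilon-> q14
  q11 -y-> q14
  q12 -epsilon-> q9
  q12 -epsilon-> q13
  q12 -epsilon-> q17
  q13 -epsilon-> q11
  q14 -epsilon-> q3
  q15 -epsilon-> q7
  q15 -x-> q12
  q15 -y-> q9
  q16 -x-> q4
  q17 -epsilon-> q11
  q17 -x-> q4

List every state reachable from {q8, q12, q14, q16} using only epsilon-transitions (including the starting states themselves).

{q2, q3, q4, q8, q9, q11, q12, q13, q14, q16, q17}

Start with {q8, q12, q14, q16}.
From q8 via epsilon: add q17.
From q12 via epsilon: add q9, q13.
From q14 via epsilon: add q3.
From q3 via epsilon: add q2.
From q13 via epsilon: add q11.
From q2 via epsilon: add q4.
No new states can be added; the closed set is {q2, q3, q4, q8, q9, q11, q12, q13, q14, q16, q17}.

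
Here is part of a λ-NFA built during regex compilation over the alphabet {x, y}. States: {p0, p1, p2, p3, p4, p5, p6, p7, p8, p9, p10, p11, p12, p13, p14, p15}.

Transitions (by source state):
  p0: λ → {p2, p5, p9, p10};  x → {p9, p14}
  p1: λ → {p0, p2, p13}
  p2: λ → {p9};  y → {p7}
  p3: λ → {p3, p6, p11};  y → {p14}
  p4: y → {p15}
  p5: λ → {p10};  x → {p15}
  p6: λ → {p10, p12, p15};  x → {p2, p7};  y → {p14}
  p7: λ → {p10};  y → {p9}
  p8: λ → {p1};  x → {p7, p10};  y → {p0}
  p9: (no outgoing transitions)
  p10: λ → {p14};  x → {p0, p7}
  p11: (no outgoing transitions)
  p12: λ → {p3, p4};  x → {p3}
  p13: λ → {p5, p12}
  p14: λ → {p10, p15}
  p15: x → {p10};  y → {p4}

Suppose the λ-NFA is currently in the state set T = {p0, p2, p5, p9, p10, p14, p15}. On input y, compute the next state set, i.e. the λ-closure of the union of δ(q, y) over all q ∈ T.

p2 on y → {p7}.
p15 on y → {p4}.
No y-transition from p0, p5, p9, p10, p14.
Union after reading y: {p4, p7}.
Now take the λ-closure:
From p7 via λ: add p10.
From p10 via λ: add p14.
From p14 via λ: add p15.
No new states can be added; the closed set is {p4, p7, p10, p14, p15}.

{p4, p7, p10, p14, p15}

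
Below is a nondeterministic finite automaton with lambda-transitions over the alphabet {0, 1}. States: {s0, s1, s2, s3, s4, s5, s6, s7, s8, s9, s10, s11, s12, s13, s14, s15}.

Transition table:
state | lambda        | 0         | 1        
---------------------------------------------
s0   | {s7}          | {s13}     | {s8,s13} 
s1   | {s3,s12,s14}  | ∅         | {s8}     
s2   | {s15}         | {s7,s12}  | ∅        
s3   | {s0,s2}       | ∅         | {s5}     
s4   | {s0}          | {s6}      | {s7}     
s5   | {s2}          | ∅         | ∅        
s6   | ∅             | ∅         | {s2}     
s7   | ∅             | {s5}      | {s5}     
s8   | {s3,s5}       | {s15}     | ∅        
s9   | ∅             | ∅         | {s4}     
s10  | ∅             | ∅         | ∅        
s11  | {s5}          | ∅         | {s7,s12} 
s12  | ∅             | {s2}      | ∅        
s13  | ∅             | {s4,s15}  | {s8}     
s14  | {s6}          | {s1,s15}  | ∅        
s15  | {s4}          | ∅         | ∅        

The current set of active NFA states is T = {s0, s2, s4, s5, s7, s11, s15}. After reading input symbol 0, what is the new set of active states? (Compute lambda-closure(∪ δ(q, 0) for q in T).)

s0 on 0 → {s13}.
s2 on 0 → {s7, s12}.
s4 on 0 → {s6}.
s7 on 0 → {s5}.
No 0-transition from s5, s11, s15.
Union after reading 0: {s5, s6, s7, s12, s13}.
Now take the lambda-closure:
From s5 via lambda: add s2.
From s2 via lambda: add s15.
From s15 via lambda: add s4.
From s4 via lambda: add s0.
No new states can be added; the closed set is {s0, s2, s4, s5, s6, s7, s12, s13, s15}.

{s0, s2, s4, s5, s6, s7, s12, s13, s15}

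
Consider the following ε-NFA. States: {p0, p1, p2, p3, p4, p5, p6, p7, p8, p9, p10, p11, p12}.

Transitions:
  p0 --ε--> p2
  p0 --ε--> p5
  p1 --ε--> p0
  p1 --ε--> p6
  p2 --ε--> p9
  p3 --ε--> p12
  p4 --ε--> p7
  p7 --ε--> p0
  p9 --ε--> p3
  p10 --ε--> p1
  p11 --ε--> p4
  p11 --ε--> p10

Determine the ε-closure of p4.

{p0, p2, p3, p4, p5, p7, p9, p12}

Start with {p4}.
From p4 via ε: add p7.
From p7 via ε: add p0.
From p0 via ε: add p2, p5.
From p2 via ε: add p9.
From p9 via ε: add p3.
From p3 via ε: add p12.
No new states can be added; the closed set is {p0, p2, p3, p4, p5, p7, p9, p12}.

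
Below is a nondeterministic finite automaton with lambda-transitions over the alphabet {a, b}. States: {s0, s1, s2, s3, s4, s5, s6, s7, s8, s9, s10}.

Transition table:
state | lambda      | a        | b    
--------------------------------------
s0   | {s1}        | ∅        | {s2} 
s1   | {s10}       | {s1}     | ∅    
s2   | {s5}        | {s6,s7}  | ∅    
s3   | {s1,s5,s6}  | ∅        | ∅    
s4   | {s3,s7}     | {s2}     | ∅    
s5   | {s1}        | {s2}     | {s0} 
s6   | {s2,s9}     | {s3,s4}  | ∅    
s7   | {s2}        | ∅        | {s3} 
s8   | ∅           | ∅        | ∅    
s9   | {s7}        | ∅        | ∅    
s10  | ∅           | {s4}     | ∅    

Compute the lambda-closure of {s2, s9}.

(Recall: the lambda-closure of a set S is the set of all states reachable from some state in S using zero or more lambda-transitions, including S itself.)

{s1, s2, s5, s7, s9, s10}

Start with {s2, s9}.
From s2 via lambda: add s5.
From s9 via lambda: add s7.
From s5 via lambda: add s1.
From s1 via lambda: add s10.
No new states can be added; the closed set is {s1, s2, s5, s7, s9, s10}.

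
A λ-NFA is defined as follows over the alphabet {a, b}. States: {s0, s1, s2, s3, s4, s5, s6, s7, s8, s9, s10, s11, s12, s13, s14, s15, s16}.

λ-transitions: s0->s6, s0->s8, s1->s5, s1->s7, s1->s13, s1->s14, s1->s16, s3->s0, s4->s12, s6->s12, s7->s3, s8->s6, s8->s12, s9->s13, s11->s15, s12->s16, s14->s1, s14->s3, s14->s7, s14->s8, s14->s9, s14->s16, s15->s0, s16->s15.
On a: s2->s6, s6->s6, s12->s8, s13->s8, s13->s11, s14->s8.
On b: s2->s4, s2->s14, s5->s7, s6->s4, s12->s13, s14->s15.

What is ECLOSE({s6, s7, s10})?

{s0, s3, s6, s7, s8, s10, s12, s15, s16}

Start with {s6, s7, s10}.
From s6 via λ: add s12.
From s7 via λ: add s3.
From s3 via λ: add s0.
From s12 via λ: add s16.
From s0 via λ: add s8.
From s16 via λ: add s15.
No new states can be added; the closed set is {s0, s3, s6, s7, s8, s10, s12, s15, s16}.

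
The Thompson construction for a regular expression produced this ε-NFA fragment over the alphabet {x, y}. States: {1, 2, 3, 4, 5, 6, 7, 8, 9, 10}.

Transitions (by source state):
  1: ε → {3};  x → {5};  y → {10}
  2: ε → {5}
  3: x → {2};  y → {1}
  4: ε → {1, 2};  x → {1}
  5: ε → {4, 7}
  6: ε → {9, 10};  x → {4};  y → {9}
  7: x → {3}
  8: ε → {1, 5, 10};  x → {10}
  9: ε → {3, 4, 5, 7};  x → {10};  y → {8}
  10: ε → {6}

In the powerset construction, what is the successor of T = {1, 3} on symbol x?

1 on x → {5}.
3 on x → {2}.
Union after reading x: {2, 5}.
Now take the ε-closure:
From 5 via ε: add 4, 7.
From 4 via ε: add 1.
From 1 via ε: add 3.
No new states can be added; the closed set is {1, 2, 3, 4, 5, 7}.

{1, 2, 3, 4, 5, 7}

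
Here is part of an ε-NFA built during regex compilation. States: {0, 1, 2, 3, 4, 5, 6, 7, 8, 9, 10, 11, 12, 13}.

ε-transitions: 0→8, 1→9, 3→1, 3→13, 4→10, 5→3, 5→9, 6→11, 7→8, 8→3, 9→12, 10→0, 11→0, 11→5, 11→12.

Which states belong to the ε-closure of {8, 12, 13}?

{1, 3, 8, 9, 12, 13}

Start with {8, 12, 13}.
From 8 via ε: add 3.
From 3 via ε: add 1.
From 1 via ε: add 9.
No new states can be added; the closed set is {1, 3, 8, 9, 12, 13}.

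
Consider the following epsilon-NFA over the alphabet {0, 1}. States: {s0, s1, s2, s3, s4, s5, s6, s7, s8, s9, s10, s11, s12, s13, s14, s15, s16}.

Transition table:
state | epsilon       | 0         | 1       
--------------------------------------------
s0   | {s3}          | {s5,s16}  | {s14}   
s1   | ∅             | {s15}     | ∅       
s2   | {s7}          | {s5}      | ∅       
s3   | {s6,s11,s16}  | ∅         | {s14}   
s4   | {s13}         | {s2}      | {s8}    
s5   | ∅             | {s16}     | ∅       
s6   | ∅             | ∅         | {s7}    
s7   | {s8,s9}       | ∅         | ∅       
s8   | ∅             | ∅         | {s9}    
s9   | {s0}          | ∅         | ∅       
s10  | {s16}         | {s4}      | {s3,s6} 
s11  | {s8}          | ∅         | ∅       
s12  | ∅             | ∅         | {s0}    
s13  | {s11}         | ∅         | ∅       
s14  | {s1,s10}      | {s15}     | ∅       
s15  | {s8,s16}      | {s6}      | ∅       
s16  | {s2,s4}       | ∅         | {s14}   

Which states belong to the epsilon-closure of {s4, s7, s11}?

Start with {s4, s7, s11}.
From s4 via epsilon: add s13.
From s7 via epsilon: add s8, s9.
From s9 via epsilon: add s0.
From s0 via epsilon: add s3.
From s3 via epsilon: add s6, s16.
From s16 via epsilon: add s2.
No new states can be added; the closed set is {s0, s2, s3, s4, s6, s7, s8, s9, s11, s13, s16}.

{s0, s2, s3, s4, s6, s7, s8, s9, s11, s13, s16}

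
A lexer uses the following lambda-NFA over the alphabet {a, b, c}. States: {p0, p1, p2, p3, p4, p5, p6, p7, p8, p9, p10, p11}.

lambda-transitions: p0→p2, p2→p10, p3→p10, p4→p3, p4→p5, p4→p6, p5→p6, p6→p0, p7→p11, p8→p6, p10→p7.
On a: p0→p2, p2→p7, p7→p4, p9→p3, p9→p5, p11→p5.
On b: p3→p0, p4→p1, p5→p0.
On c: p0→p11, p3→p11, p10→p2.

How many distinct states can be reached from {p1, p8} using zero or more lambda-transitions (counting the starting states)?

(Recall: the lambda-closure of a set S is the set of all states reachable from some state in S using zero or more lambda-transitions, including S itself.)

Start with {p1, p8}.
From p8 via lambda: add p6.
From p6 via lambda: add p0.
From p0 via lambda: add p2.
From p2 via lambda: add p10.
From p10 via lambda: add p7.
From p7 via lambda: add p11.
lambda-closure = {p0, p1, p2, p6, p7, p8, p10, p11}, which has 8 states.

8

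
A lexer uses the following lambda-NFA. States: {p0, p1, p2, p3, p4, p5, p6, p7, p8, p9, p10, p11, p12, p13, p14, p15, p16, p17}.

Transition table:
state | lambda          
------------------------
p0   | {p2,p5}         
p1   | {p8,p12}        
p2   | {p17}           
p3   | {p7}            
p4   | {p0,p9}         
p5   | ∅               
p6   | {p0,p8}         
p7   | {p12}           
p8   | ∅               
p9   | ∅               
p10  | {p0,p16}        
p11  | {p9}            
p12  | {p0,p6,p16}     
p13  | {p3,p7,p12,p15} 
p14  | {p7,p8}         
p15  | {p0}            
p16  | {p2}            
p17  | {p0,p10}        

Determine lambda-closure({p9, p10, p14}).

Start with {p9, p10, p14}.
From p10 via lambda: add p0, p16.
From p14 via lambda: add p7, p8.
From p0 via lambda: add p2, p5.
From p7 via lambda: add p12.
From p2 via lambda: add p17.
From p12 via lambda: add p6.
No new states can be added; the closed set is {p0, p2, p5, p6, p7, p8, p9, p10, p12, p14, p16, p17}.

{p0, p2, p5, p6, p7, p8, p9, p10, p12, p14, p16, p17}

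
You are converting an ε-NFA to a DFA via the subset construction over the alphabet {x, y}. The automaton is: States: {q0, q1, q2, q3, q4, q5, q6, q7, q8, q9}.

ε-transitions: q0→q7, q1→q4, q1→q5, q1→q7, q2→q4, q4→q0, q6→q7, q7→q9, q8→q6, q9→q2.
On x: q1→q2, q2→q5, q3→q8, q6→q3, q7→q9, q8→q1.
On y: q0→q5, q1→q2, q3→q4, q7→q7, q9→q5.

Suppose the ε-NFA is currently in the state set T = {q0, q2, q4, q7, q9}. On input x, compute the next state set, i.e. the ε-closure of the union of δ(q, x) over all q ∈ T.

q2 on x → {q5}.
q7 on x → {q9}.
No x-transition from q0, q4, q9.
Union after reading x: {q5, q9}.
Now take the ε-closure:
From q9 via ε: add q2.
From q2 via ε: add q4.
From q4 via ε: add q0.
From q0 via ε: add q7.
No new states can be added; the closed set is {q0, q2, q4, q5, q7, q9}.

{q0, q2, q4, q5, q7, q9}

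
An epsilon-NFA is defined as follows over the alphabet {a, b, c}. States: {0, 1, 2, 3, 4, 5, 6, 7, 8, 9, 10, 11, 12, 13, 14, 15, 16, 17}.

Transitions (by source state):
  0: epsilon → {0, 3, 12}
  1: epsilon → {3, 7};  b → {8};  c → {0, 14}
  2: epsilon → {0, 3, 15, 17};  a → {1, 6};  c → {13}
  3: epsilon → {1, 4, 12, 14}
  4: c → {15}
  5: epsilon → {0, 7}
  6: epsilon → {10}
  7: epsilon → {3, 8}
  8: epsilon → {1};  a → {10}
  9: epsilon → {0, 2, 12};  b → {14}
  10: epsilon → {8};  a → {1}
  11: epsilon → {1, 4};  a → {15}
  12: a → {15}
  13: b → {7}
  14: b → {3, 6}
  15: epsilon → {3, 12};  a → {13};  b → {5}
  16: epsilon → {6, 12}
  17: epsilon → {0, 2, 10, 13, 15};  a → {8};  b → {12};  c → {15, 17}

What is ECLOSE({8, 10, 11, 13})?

{1, 3, 4, 7, 8, 10, 11, 12, 13, 14}

Start with {8, 10, 11, 13}.
From 8 via epsilon: add 1.
From 11 via epsilon: add 4.
From 1 via epsilon: add 3, 7.
From 3 via epsilon: add 12, 14.
No new states can be added; the closed set is {1, 3, 4, 7, 8, 10, 11, 12, 13, 14}.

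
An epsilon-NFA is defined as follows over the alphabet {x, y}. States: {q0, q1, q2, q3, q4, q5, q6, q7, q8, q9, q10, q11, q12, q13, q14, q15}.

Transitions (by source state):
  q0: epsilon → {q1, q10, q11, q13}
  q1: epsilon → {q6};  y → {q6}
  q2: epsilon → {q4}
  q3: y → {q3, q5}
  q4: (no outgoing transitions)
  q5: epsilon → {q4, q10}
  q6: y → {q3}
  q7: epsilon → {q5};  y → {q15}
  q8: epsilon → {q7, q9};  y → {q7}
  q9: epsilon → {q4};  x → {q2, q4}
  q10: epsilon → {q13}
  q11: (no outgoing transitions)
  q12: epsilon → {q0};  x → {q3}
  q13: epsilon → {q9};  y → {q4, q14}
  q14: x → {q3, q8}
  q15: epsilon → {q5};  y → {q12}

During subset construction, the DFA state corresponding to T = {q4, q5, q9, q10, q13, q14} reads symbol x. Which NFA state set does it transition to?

q9 on x → {q2, q4}.
q14 on x → {q3, q8}.
No x-transition from q4, q5, q10, q13.
Union after reading x: {q2, q3, q4, q8}.
Now take the epsilon-closure:
From q8 via epsilon: add q7, q9.
From q7 via epsilon: add q5.
From q5 via epsilon: add q10.
From q10 via epsilon: add q13.
No new states can be added; the closed set is {q2, q3, q4, q5, q7, q8, q9, q10, q13}.

{q2, q3, q4, q5, q7, q8, q9, q10, q13}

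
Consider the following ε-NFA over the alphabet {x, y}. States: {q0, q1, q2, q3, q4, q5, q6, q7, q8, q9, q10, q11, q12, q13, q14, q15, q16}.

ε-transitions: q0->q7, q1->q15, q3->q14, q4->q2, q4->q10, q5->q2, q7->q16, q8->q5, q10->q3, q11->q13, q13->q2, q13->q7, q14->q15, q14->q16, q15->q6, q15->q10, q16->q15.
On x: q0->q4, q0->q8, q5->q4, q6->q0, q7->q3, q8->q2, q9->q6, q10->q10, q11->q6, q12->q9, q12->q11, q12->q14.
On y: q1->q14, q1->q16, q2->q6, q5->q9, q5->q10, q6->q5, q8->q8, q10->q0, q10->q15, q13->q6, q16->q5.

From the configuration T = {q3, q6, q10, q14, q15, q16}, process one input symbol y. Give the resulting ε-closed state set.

{q0, q2, q3, q5, q6, q7, q10, q14, q15, q16}

q6 on y → {q5}.
q10 on y → {q0, q15}.
q16 on y → {q5}.
No y-transition from q3, q14, q15.
Union after reading y: {q0, q5, q15}.
Now take the ε-closure:
From q0 via ε: add q7.
From q5 via ε: add q2.
From q15 via ε: add q6, q10.
From q7 via ε: add q16.
From q10 via ε: add q3.
From q3 via ε: add q14.
No new states can be added; the closed set is {q0, q2, q3, q5, q6, q7, q10, q14, q15, q16}.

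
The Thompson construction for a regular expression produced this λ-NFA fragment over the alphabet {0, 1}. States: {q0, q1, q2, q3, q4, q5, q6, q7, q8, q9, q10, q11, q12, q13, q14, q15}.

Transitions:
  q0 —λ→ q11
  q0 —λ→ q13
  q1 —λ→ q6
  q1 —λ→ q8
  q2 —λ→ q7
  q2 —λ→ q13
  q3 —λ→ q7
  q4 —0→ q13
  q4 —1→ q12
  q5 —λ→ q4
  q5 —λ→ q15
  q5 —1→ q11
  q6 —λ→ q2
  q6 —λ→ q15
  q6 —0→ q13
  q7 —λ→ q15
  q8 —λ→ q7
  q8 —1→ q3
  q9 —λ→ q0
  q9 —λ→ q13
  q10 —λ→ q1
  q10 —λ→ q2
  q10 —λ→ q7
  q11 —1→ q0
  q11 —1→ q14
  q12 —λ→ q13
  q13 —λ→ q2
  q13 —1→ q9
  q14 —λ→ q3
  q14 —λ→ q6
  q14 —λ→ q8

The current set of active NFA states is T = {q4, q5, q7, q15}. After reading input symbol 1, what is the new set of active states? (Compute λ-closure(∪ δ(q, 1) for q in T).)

{q2, q7, q11, q12, q13, q15}

q4 on 1 → {q12}.
q5 on 1 → {q11}.
No 1-transition from q7, q15.
Union after reading 1: {q11, q12}.
Now take the λ-closure:
From q12 via λ: add q13.
From q13 via λ: add q2.
From q2 via λ: add q7.
From q7 via λ: add q15.
No new states can be added; the closed set is {q2, q7, q11, q12, q13, q15}.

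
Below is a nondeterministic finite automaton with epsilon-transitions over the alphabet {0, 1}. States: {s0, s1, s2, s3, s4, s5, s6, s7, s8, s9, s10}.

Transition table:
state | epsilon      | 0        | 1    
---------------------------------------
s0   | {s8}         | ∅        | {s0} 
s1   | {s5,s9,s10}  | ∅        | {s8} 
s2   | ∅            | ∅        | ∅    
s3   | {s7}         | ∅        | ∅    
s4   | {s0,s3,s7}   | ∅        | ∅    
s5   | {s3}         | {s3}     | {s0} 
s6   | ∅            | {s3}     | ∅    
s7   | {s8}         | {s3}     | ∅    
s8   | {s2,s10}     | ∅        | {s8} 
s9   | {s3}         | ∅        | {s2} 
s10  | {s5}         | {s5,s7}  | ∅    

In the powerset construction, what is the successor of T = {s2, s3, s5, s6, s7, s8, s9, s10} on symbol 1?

s5 on 1 → {s0}.
s8 on 1 → {s8}.
s9 on 1 → {s2}.
No 1-transition from s2, s3, s6, s7, s10.
Union after reading 1: {s0, s2, s8}.
Now take the epsilon-closure:
From s8 via epsilon: add s10.
From s10 via epsilon: add s5.
From s5 via epsilon: add s3.
From s3 via epsilon: add s7.
No new states can be added; the closed set is {s0, s2, s3, s5, s7, s8, s10}.

{s0, s2, s3, s5, s7, s8, s10}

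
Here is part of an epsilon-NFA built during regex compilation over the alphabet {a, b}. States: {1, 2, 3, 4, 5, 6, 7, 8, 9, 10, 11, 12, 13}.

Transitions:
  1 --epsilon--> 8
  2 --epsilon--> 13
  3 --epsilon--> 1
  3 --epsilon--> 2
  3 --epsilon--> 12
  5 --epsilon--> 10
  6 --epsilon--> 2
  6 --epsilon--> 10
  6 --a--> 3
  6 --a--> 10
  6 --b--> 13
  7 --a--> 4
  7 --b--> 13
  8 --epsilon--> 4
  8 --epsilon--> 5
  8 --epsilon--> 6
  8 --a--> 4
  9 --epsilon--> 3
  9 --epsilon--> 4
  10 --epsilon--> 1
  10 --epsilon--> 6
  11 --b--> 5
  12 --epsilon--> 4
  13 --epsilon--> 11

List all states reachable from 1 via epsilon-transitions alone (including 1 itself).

{1, 2, 4, 5, 6, 8, 10, 11, 13}

Start with {1}.
From 1 via epsilon: add 8.
From 8 via epsilon: add 4, 5, 6.
From 5 via epsilon: add 10.
From 6 via epsilon: add 2.
From 2 via epsilon: add 13.
From 13 via epsilon: add 11.
No new states can be added; the closed set is {1, 2, 4, 5, 6, 8, 10, 11, 13}.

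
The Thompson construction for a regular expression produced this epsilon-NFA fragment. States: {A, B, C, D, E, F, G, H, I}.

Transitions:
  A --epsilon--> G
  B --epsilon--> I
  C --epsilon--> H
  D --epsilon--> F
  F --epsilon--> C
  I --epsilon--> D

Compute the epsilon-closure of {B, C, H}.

{B, C, D, F, H, I}

Start with {B, C, H}.
From B via epsilon: add I.
From I via epsilon: add D.
From D via epsilon: add F.
No new states can be added; the closed set is {B, C, D, F, H, I}.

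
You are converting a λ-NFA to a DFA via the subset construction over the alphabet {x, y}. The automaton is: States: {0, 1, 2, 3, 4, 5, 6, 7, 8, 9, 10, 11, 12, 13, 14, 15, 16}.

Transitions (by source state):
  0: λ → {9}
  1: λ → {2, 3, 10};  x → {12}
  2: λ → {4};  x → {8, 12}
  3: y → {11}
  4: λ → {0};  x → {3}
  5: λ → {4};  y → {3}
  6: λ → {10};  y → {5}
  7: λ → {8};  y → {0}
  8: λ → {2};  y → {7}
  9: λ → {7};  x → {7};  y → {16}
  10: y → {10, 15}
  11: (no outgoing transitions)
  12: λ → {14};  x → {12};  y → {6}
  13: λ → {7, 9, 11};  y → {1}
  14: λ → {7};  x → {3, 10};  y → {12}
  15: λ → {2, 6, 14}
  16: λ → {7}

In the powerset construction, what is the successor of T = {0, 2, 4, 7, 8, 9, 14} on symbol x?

{0, 2, 3, 4, 7, 8, 9, 10, 12, 14}

2 on x → {8, 12}.
4 on x → {3}.
9 on x → {7}.
14 on x → {3, 10}.
No x-transition from 0, 7, 8.
Union after reading x: {3, 7, 8, 10, 12}.
Now take the λ-closure:
From 8 via λ: add 2.
From 12 via λ: add 14.
From 2 via λ: add 4.
From 4 via λ: add 0.
From 0 via λ: add 9.
No new states can be added; the closed set is {0, 2, 3, 4, 7, 8, 9, 10, 12, 14}.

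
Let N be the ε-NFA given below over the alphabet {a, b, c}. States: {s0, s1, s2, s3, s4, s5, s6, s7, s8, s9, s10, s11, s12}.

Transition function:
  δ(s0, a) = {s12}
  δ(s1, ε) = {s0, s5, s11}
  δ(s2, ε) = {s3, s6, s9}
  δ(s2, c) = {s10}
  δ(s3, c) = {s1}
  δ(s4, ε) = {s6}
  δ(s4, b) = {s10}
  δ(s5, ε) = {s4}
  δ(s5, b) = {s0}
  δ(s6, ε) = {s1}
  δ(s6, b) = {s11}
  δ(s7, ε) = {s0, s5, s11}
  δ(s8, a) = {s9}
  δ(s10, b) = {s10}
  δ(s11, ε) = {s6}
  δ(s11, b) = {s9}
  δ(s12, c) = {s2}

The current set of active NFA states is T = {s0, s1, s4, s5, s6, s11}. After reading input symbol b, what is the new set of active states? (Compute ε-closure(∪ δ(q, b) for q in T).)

s4 on b → {s10}.
s5 on b → {s0}.
s6 on b → {s11}.
s11 on b → {s9}.
No b-transition from s0, s1.
Union after reading b: {s0, s9, s10, s11}.
Now take the ε-closure:
From s11 via ε: add s6.
From s6 via ε: add s1.
From s1 via ε: add s5.
From s5 via ε: add s4.
No new states can be added; the closed set is {s0, s1, s4, s5, s6, s9, s10, s11}.

{s0, s1, s4, s5, s6, s9, s10, s11}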